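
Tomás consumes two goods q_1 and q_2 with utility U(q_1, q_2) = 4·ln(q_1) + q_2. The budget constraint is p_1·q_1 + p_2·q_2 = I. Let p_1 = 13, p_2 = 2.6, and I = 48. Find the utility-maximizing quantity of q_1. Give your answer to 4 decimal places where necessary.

Set MRS = p_1/p_2: (4/q_1)/1 = p_1/p_2.
So q_1*(p_1,p_2) = 4·p_2/p_1, independent of income; and q_2* = (I − 4·p_2)/p_2.
At the given prices: q_1* = 4·2.6/13 = 0.8.

q_1* = 0.8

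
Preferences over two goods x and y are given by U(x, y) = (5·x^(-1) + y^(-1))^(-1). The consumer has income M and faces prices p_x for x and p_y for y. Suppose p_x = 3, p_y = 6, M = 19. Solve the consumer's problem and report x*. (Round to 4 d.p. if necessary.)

With the ratio pinned down, the budget gives x* = M/(p_x + p_y·(y/x)) and y* = (y/x)·x*.
Numerically y/x = 0.316228, so x* = 19/(3 + 6·0.316228) = 3.8796.

x* = 3.8796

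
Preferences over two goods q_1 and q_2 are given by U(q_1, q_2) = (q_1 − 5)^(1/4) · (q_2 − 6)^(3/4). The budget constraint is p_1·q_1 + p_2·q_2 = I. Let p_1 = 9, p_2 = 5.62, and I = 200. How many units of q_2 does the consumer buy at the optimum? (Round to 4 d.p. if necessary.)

q_2* = 22.1851

This is Cobb-Douglas in (q_1−5, q_2−6): tangency gives 0.25·p_2·(q_2−6) = 0.75·p_1·(q_1−5).
After buying the subsistence bundle (5, 6), a share 0.25 of the remaining income goes to q_1: q_1* = 5 + 0.25·(I − 5p_1 − 6p_2)/p_1.
Discretionary income = 200 − 5·9 − 6·5.62 = 121.28; q_2* = 6 + 0.75·121.28/5.62 = 22.1851.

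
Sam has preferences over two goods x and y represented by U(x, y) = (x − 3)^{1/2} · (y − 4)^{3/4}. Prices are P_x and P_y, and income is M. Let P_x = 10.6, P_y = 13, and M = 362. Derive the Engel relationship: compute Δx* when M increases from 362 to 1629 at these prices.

Δx* = 47.8113

This is Cobb-Douglas in (x−3, y−4): tangency gives 0.5·P_y·(y−4) = 0.75·P_x·(x−3).
Substituting into the budget: x* = 3 + 0.4·(M − 3·P_x − 4·P_y)/P_x, and y* = 4 + 0.6·(…)/P_y.
Discretionary income = 362 − 3·10.6 − 4·13 = 278.2; x* = 3 + 0.4·278.2/10.6 = 13.4981.
At M' = 1629: x* = 61.3094. Change: 61.3094 − 13.4981 = 47.8113.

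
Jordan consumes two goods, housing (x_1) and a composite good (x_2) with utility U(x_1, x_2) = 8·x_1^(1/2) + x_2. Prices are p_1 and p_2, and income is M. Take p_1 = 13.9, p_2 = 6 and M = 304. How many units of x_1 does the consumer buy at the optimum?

MU_x_1 = 4/√x_1, MU_x_2 = 1. Tangency: 4/√x_1 = p_1/p_2.
Solve: √x_1 = 4·p_2/p_1, so x_1*(p_1,p_2) = (4·p_2/p_1)², and x_2* = (M − p_1·x_1*)/p_2.
Plugging in: x_1* = (4·6/13.9)² = 2.9812.

x_1* = 2.9812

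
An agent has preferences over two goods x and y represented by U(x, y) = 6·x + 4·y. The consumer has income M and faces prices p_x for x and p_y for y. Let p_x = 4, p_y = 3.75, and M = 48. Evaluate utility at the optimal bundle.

Perfect substitutes: compare marginal utility per dollar. 6/p_x vs 4/p_y → 1.5 vs 1.0667.
x gives more utility per dollar, so spend all income on x: x* = M/p_x, y* = 0.
Numerically: x* = 12, y* = 0.
Utility at the optimum: U(12, 0) = 72.

V = 72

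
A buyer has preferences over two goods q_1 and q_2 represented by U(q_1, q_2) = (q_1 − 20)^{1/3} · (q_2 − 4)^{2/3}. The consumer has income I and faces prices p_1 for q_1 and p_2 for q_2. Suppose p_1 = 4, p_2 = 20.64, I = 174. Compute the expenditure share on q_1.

share on q_1 = 0.4817

Let q_1' = q_1−20, q_2' = q_2−4. MRS = (1/2)·q_2'/q_1' = p_1/p_2.
After buying the subsistence bundle (20, 4), a share 1/3 of the remaining income goes to q_1: q_1* = 20 + 1/3·(I − 20p_1 − 4p_2)/p_1.
Discretionary income = 174 − 20·4 − 4·20.64 = 11.44; q_1* = 20 + 1/3·11.44/4 = 20.9533; q_2* = 4 + 2/3·11.44/20.64 = 4.3695.
Expenditure on q_1: 4·20.9533 = 83.8133; share = 0.4817.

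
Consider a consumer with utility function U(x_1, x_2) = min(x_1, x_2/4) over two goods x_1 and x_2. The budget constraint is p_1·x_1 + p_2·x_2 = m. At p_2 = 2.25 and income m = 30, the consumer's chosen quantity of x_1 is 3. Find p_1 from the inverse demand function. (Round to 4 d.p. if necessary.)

p_1 = 1

With perfect complements, no substitution: consume in ratio x_1:x_2 = 1:4.
Budget: p_1·x_1 + p_2·4·x_1 = m, so (p_1 + 4·p_2)·x_1 = m.
Demand: x_1*(p_1,p_2,m) = m/(p_1 + 4·p_2), x_2* = 4·m/(p_1 + 4·p_2).
Set x_1* = 3 in the demand function and solve for p_1: p_1 = 1.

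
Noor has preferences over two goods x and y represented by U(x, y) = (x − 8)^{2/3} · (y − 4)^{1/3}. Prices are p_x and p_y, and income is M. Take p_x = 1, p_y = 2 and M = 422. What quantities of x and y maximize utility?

x* = 278.6667, y* = 71.6667

Substituting into the budget: x* = 8 + 2/3·(M − 8·p_x − 4·p_y)/p_x, and y* = 4 + 1/3·(…)/p_y.
Discretionary income = 422 − 8·1 − 4·2 = 406; x* = 8 + 2/3·406/1 = 278.6667; y* = 4 + 1/3·406/2 = 71.6667.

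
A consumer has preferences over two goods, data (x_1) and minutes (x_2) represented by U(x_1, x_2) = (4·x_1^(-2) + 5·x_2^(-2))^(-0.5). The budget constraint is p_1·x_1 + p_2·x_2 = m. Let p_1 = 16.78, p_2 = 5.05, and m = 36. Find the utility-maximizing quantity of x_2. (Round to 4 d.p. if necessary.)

x_2* = 2.3242

MRS = MU_x_1/MU_x_2 = (4/5)·(x_2/x_1)^(3). Set equal to p_1/p_2.
Solve for the ratio: x_2/x_1 = [(5/4)·p_1/p_2]^(1/3).
With the ratio pinned down, the budget gives x_1* = m/(p_1 + p_2·(x_2/x_1)) and x_2* = (x_2/x_1)·x_1*.
Numerically x_2/x_1 = 1.607448, so x_1* = 36/(16.78 + 5.05·1.607448) = 1.4459 and x_2* = 1.607448·1.4459 = 2.3242.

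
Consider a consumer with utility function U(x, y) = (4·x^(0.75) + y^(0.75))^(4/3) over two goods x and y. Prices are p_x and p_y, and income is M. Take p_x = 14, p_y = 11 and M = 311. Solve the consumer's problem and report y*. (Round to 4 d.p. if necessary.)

From the CES first-order condition, 4·(y/x)^(0.25) = p_x/p_y.
Solve for the ratio: y/x = [(1/4)·p_x/p_y]^(4).
Substitute y = (y/x)·x into the budget: x* = M/(p_x + p_y·(y/x)).
Numerically y/x = 0.010249, so x* = 311/(14 + 11·0.010249) = 22.0368 and y* = 0.010249·22.0368 = 0.2259.

y* = 0.2259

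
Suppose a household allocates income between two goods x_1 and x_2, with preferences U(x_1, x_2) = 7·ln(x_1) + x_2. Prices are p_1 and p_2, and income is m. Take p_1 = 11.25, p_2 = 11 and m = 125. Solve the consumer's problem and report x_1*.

x_1* = 6.8444

Set MRS = p_1/p_2: (7/x_1)/1 = p_1/p_2.
So x_1*(p_1,p_2) = 7·p_2/p_1, independent of income; and x_2* = (m − 7·p_2)/p_2.
At the given prices: x_1* = 7·11/11.25 = 6.8444.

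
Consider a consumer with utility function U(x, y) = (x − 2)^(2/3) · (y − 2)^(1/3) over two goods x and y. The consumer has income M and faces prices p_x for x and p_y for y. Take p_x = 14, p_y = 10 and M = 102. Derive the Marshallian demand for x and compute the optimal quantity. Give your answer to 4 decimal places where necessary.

Let x' = x−2, y' = y−2. MRS = 2·y'/x' = p_x/p_y.
Substituting into the budget: x* = 2 + 2/3·(M − 2·p_x − 2·p_y)/p_x, and y* = 2 + 1/3·(…)/p_y.
Discretionary income = 102 − 2·14 − 2·10 = 54; x* = 2 + 2/3·54/14 = 4.5714.

x* = 4.5714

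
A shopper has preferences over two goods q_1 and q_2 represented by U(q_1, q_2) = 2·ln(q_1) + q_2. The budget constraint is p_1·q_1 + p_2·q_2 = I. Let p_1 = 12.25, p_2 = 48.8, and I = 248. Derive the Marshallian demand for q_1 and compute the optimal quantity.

q_1* = 7.9673

Set MRS = p_1/p_2: (2/q_1)/1 = p_1/p_2.
So q_1*(p_1,p_2) = 2·p_2/p_1, independent of income; and q_2* = (I − 2·p_2)/p_2.
At the given prices: q_1* = 2·48.8/12.25 = 7.9673.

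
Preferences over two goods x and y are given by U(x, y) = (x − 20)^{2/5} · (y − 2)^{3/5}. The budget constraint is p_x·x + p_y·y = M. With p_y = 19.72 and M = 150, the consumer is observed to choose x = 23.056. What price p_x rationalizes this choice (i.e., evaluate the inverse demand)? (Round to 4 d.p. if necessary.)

MRS = (2/3)·(y−2)/(x−20). Tangency with p_x/p_y gives y−2 = (3/2)·(p_x/p_y)·(x−20).
Substituting into the budget: x* = 20 + 0.4·(M − 20·p_x − 2·p_y)/p_x, and y* = 2 + 0.6·(…)/p_y.
Set x* = 23.056 in the demand function and solve for p_x: p_x = 4.

p_x = 4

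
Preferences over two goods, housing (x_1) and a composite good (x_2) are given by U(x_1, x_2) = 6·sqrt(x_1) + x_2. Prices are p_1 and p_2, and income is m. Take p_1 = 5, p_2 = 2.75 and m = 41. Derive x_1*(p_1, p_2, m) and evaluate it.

x_1* = 2.7225

Set MRS = p_1/p_2: 3·x_1^(−1/2) = p_1/p_2.
Solve: √x_1 = 3·p_2/p_1, so x_1*(p_1,p_2) = (3·p_2/p_1)², and x_2* = (m − p_1·x_1*)/p_2.
Plugging in: x_1* = (3·2.75/5)² = 2.7225.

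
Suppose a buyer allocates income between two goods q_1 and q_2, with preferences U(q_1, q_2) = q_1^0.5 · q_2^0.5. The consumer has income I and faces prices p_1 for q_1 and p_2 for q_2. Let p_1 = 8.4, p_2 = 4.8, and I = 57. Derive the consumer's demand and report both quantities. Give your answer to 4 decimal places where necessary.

q_1* = 3.3929, q_2* = 5.9375

MU_q_1/MU_q_2 = (0.5·q_2)/(0.5·q_1); tangency sets this equal to p_1/p_2.
Rearranging, p_2·q_2 = p_1·q_1. Substituting into the budget gives p_1·q_1·(1 + 1) = I.
Demand: q_1*(p_1,p_2,I) = 0.5·I/p_1 and q_2* = 0.5·I/p_2.
At p_1=8.4, p_2=4.8, I=57: q_1* = 0.5·57/8.4 = 3.3929, q_2* = 5.9375.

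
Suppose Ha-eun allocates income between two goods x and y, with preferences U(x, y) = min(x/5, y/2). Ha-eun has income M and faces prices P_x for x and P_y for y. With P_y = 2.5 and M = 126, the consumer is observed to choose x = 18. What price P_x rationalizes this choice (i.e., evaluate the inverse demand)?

Leontief preferences: the optimum is at the kink where x/5 = y/2, i.e. y = (2/5)·x.
Budget: P_x·x + P_y·(2/5)·x = M, so (5·P_x + 2·P_y)·x = 5·M.
Demand: x*(P_x,P_y,M) = 5·M/(5·P_x + 2·P_y), y* = 2·M/(5·P_x + 2·P_y).
Set x* = 18 in the demand function and solve for P_x: P_x = 6.

P_x = 6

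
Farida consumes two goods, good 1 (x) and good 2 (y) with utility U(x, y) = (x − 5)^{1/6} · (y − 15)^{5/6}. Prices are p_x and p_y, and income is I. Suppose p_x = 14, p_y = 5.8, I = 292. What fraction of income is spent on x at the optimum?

MRS = (1/5)·(y−15)/(x−5). Tangency with p_x/p_y gives y−15 = 5·(p_x/p_y)·(x−5).
Substituting into the budget: x* = 5 + 1/6·(I − 5·p_x − 15·p_y)/p_x, and y* = 15 + 5/6·(…)/p_y.
Discretionary income = 292 − 5·14 − 15·5.8 = 135; x* = 5 + 1/6·135/14 = 6.6071; y* = 15 + 5/6·135/5.8 = 34.3966.
Expenditure on x: 14·6.6071 = 92.5; share = 0.3168.

share on x = 0.3168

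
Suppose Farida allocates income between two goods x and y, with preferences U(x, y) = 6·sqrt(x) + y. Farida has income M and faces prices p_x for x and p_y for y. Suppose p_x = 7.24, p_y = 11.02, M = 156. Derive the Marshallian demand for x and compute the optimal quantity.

x* = 20.8511

MU_x = 3/√x, MU_y = 1. Tangency: 3/√x = p_x/p_y.
Solve: √x = 3·p_y/p_x, so x*(p_x,p_y) = (3·p_y/p_x)², and y* = (M − p_x·x*)/p_y.
Plugging in: x* = (3·11.02/7.24)² = 20.8511.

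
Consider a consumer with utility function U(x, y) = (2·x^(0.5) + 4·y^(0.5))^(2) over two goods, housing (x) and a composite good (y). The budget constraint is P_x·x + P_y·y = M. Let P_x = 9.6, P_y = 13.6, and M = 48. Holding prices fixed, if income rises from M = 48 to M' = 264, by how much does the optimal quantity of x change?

Δx* = 5.8846

From the CES first-order condition, (1/2)·(y/x)^(0.5) = P_x/P_y.
Solve for the ratio: y/x = [2·P_x/P_y]^(2).
With the ratio pinned down, the budget gives x* = M/(P_x + P_y·(y/x)) and y* = (y/x)·x*.
Numerically y/x = 1.99308, so x* = 48/(9.6 + 13.6·1.99308) = 1.3077.
At M' = 264: x* = 7.1923. Change: 7.1923 − 1.3077 = 5.8846.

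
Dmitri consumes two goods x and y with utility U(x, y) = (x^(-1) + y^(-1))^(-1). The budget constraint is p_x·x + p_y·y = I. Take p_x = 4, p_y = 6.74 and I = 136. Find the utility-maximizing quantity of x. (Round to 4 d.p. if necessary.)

x* = 14.795

MRS = MU_x/MU_y = (y/x)^(2). Set equal to p_x/p_y.
Solve for the ratio: y/x = [p_x/p_y]^(0.5).
Substitute y = (y/x)·x into the budget: x* = I/(p_x + p_y·(y/x)).
Numerically y/x = 0.770371, so x* = 136/(4 + 6.74·0.770371) = 14.795.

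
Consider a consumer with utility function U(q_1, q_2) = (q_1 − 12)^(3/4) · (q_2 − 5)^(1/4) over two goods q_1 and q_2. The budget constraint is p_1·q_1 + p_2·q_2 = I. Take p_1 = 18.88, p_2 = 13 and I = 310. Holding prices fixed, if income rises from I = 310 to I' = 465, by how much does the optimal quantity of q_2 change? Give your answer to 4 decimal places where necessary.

This is Cobb-Douglas in (q_1−12, q_2−5): tangency gives 0.75·p_2·(q_2−5) = 0.25·p_1·(q_1−12).
Substituting into the budget: q_1* = 12 + 0.75·(I − 12·p_1 − 5·p_2)/p_1, and q_2* = 5 + 0.25·(…)/p_2.
Discretionary income = 310 − 12·18.88 − 5·13 = 18.44; q_2* = 5 + 0.25·18.44/13 = 5.3546.
At I' = 465: q_2* = 8.3354. Change: 8.3354 − 5.3546 = 2.9808.

Δq_2* = 2.9808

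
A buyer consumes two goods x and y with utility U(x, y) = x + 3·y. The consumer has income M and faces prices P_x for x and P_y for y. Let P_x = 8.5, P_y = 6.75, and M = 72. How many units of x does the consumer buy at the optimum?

Perfect substitutes: compare marginal utility per dollar. 1/P_x vs 3/P_y → 0.1176 vs 0.4444.
y gives more utility per dollar, so spend all income on y: y* = M/P_y, x* = 0.
Numerically: x* = 0, y* = 10.6667.

x* = 0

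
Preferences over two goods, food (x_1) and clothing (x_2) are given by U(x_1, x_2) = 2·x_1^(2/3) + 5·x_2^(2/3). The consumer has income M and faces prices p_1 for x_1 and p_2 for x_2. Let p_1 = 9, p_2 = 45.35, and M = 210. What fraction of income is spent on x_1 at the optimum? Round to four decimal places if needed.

share on x_1 = 0.619

MRS = MU_x_1/MU_x_2 = (2/5)·(x_2/x_1)^(1/3). Set equal to p_1/p_2.
Solve for the ratio: x_2/x_1 = [(5/2)·p_1/p_2]^(3).
With the ratio pinned down, the budget gives x_1* = M/(p_1 + p_2·(x_2/x_1)) and x_2* = (x_2/x_1)·x_1*.
Numerically x_2/x_1 = 0.122128, so x_1* = 210/(9 + 45.35·0.122128) = 14.4444 and x_2* = 0.122128·14.4444 = 1.7641.
Expenditure on x_1: 9·14.4444 = 129.9996; share = 0.619.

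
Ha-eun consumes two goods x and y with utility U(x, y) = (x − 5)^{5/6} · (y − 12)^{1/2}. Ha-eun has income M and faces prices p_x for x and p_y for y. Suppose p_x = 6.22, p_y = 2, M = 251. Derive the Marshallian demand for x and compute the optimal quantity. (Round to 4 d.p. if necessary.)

x* = 24.6845

MRS = (5/3)·(y−12)/(x−5). Tangency with p_x/p_y gives y−12 = (3/5)·(p_x/p_y)·(x−5).
After buying the subsistence bundle (5, 12), a share 0.625 of the remaining income goes to x: x* = 5 + 0.625·(M − 5p_x − 12p_y)/p_x.
Discretionary income = 251 − 5·6.22 − 12·2 = 195.9; x* = 5 + 0.625·195.9/6.22 = 24.6845.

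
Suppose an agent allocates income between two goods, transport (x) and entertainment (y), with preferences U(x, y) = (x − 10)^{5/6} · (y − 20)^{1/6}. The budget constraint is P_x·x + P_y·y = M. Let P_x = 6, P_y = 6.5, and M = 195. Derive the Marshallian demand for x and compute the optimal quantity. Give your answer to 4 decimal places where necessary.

x* = 10.6944

MRS = 5·(y−20)/(x−10). Tangency with P_x/P_y gives y−20 = (1/5)·(P_x/P_y)·(x−10).
Substituting into the budget: x* = 10 + 5/6·(M − 10·P_x − 20·P_y)/P_x, and y* = 20 + 1/6·(…)/P_y.
Discretionary income = 195 − 10·6 − 20·6.5 = 5; x* = 10 + 5/6·5/6 = 10.6944.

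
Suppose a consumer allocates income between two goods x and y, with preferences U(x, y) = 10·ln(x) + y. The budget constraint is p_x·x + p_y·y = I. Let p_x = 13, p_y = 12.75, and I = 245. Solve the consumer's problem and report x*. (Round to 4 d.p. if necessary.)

Set MRS = p_x/p_y: (10/x)/1 = p_x/p_y.
So x*(p_x,p_y) = 10·p_y/p_x, independent of income; and y* = (I − 10·p_y)/p_y.
At the given prices: x* = 10·12.75/13 = 9.8077.

x* = 9.8077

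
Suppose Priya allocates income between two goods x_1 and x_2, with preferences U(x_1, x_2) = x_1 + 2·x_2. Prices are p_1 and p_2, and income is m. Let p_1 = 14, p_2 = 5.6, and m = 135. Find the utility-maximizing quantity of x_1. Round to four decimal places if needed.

Perfect substitutes: compare marginal utility per dollar. 1/p_1 vs 2/p_2 → 0.0714 vs 0.3571.
x_2 gives more utility per dollar, so spend all income on x_2: x_2* = m/p_2, x_1* = 0.
Numerically: x_1* = 0, x_2* = 24.1071.

x_1* = 0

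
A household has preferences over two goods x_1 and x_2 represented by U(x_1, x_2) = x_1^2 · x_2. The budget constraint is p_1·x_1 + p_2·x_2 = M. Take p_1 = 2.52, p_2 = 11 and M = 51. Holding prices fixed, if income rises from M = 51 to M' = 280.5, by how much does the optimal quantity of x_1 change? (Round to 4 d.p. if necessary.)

Δx_1* = 60.7143

MU_x_1/MU_x_2 = (2·x_2)/(x_1); tangency sets this equal to p_1/p_2.
So 2·p_2·x_2 = p_1·x_1; combined with the budget, a share 2/3 of income goes to x_1.
Demand: x_1*(p_1,p_2,M) = 2/3·M/p_1 and x_2* = 1/3·M/p_2.
At p_1=2.52, p_2=11, M=51: x_1* = 2/3·51/2.52 = 13.4921.
At M' = 280.5: x_1* = 74.2063. Change: 74.2063 − 13.4921 = 60.7143.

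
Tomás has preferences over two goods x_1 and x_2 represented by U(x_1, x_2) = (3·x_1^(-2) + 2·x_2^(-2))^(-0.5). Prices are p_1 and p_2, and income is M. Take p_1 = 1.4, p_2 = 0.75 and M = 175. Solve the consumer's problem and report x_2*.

From the CES first-order condition, (3/2)·(x_2/x_1)^(3) = p_1/p_2.
Solve for the ratio: x_2/x_1 = [(2/3)·p_1/p_2]^(1/3).
With the ratio pinned down, the budget gives x_1* = M/(p_1 + p_2·(x_2/x_1)) and x_2* = (x_2/x_1)·x_1*.
Numerically x_2/x_1 = 1.075619, so x_1* = 175/(1.4 + 0.75·1.075619) = 79.3034 and x_2* = 1.075619·79.3034 = 85.3003.

x_2* = 85.3003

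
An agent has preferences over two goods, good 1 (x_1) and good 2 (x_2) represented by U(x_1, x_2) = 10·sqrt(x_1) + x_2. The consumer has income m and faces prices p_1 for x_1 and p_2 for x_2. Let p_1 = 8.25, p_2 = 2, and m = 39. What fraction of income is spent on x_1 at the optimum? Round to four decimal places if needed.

Thus x_1* = (5·p_2/p_1)² — independent of m — with the rest of income spent on x_2.
Plugging in: x_1* = (5·2/8.25)² = 1.4692, x_2* = 13.4394.
Expenditure on x_1: 8.25·1.4692 = 12.1212; share = 0.3108.

share on x_1 = 0.3108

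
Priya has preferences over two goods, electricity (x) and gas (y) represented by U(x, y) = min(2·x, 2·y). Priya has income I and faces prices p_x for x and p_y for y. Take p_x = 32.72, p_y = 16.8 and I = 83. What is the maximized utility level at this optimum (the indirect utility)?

V = 3.3522

Leontief preferences: the optimum is at the kink where x/2 = y/2, i.e. y = x.
Budget: p_x·x + p_y·x = I, so (2·p_x + 2·p_y)·x = 2·I.
Demand: x*(p_x,p_y,I) = 2·I/(2·p_x + 2·p_y), y* = 2·I/(2·p_x + 2·p_y).
Here 2·32.72 + 2·16.8 = 99.04, giving x* = 1.6761 and y* = 1.6761.
Utility at the optimum: U(1.6761, 1.6761) = 3.3522.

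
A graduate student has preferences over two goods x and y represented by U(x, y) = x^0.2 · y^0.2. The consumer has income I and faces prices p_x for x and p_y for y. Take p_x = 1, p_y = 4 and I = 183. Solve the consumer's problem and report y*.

y* = 22.875

Tangency: MRS = y/x = p_x/p_y.
So 0.2·p_y·y = 0.2·p_x·x; combined with the budget, a share 0.5 of income goes to x.
Demand: x*(p_x,p_y,I) = 0.5·I/p_x and y* = 0.5·I/p_y.
At p_x=1, p_y=4, I=183: y* = 0.5·183/4 = 22.875.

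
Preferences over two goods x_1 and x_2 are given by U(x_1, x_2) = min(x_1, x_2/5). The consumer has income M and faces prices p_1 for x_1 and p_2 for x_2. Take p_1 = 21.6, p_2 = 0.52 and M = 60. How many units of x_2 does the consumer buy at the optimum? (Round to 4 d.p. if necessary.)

With perfect complements, no substitution: consume in ratio x_1:x_2 = 1:5.
Budget: p_1·x_1 + p_2·5·x_1 = M, so (p_1 + 5·p_2)·x_1 = M.
Demand: x_1*(p_1,p_2,M) = M/(p_1 + 5·p_2), x_2* = 5·M/(p_1 + 5·p_2).
Here 21.6 + 5·0.52 = 24.2, giving x_2* = 12.3967.

x_2* = 12.3967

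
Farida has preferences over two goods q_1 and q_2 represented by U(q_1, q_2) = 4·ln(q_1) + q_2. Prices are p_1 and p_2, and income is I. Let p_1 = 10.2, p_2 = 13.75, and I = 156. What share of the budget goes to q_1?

share on q_1 = 0.3526

So q_1*(p_1,p_2) = 4·p_2/p_1, independent of income; and q_2* = (I − 4·p_2)/p_2.
At the given prices: q_1* = 4·13.75/10.2 = 5.3922, and q_2* = 7.3455.
Expenditure on q_1: 10.2·5.3922 = 55; share = 0.3526.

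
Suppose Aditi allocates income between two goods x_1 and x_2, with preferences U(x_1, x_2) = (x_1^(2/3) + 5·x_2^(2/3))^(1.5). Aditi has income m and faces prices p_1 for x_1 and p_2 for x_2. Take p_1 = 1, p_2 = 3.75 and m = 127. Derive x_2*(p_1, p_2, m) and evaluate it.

Substitute x_2 = (x_2/x_1)·x_1 into the budget: x_1* = m/(p_1 + p_2·(x_2/x_1)).
Numerically x_2/x_1 = 2.37037, so x_1* = 127/(1 + 3.75·2.37037) = 12.8427 and x_2* = 2.37037·12.8427 = 30.4419.

x_2* = 30.4419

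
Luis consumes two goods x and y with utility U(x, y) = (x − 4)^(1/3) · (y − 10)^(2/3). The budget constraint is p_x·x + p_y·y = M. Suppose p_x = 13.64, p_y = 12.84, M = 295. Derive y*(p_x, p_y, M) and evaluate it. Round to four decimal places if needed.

This is Cobb-Douglas in (x−4, y−10): tangency gives 1/3·p_y·(y−10) = 2/3·p_x·(x−4).
After buying the subsistence bundle (4, 10), a share 1/3 of the remaining income goes to x: x* = 4 + 1/3·(M − 4p_x − 10p_y)/p_x.
Discretionary income = 295 − 4·13.64 − 10·12.84 = 112.04; y* = 10 + 2/3·112.04/12.84 = 15.8172.

y* = 15.8172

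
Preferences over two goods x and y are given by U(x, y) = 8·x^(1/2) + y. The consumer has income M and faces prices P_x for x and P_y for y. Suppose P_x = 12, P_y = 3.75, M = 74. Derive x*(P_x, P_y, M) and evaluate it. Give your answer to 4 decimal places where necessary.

x* = 1.5625

Solve: √x = 4·P_y/P_x, so x*(P_x,P_y) = (4·P_y/P_x)², and y* = (M − P_x·x*)/P_y.
Plugging in: x* = (4·3.75/12)² = 1.5625.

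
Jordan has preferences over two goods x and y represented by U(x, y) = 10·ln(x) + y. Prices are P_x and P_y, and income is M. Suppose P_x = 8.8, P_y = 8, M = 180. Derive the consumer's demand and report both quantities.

x* = 9.0909, y* = 12.5

Set MRS = P_x/P_y: (10/x)/1 = P_x/P_y.
So x*(P_x,P_y) = 10·P_y/P_x, independent of income; and y* = (M − 10·P_y)/P_y.
At the given prices: x* = 10·8/8.8 = 9.0909, and y* = 12.5.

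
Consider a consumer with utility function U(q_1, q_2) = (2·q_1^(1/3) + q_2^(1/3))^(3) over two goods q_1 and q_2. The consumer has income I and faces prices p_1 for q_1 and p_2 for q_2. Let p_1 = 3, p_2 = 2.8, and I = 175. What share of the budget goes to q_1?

MU_q_1 ∝ 2·q_1^(-2/3), MU_q_2 ∝ q_2^(-2/3), so MRS = 2·(q_2/q_1)^(2/3) = p_1/p_2.
Hence q_2/q_1 = ((1/2)·p_1/p_2)^(1/(2/3)), i.e. raised to the 1.5 power.
With the ratio pinned down, the budget gives q_1* = I/(p_1 + p_2·(q_2/q_1)) and q_2* = (q_2/q_1)·q_1*.
Numerically q_2/q_1 = 0.392103, so q_1* = 175/(3 + 2.8·0.392103) = 42.7049 and q_2* = 0.392103·42.7049 = 16.7447.
Expenditure on q_1: 3·42.7049 = 128.1148; share = 0.7321.

share on q_1 = 0.7321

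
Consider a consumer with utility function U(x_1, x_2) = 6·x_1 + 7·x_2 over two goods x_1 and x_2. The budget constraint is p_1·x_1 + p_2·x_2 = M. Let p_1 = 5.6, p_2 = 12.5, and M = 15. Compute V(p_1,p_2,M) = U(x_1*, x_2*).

x_1 gives more utility per dollar, so spend all income on x_1: x_1* = M/p_1, x_2* = 0.
Numerically: x_1* = 2.6786, x_2* = 0.
Utility at the optimum: U(2.6786, 0) = 16.0714.

V = 16.0714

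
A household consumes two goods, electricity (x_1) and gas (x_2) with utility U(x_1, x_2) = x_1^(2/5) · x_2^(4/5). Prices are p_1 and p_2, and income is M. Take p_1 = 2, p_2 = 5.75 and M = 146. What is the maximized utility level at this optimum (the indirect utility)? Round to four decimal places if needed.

Tangency: MRS = (1/2)·x_2/x_1 = p_1/p_2.
So 0.4·p_2·x_2 = 0.8·p_1·x_1; combined with the budget, a share 1/3 of income goes to x_1.
Demand: x_1*(p_1,p_2,M) = 1/3·M/p_1 and x_2* = 2/3·M/p_2.
At p_1=2, p_2=5.75, M=146: x_1* = 1/3·146/2 = 24.3333, x_2* = 16.9275.
Utility at the optimum: U(24.3333, 16.9275) = 34.4632.

V = 34.4632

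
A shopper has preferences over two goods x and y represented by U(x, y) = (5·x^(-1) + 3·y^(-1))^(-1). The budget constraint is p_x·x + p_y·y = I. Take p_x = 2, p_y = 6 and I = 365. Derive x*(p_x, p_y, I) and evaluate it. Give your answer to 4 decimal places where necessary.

x* = 77.9368

MU_x ∝ 5·x^(-2), MU_y ∝ 3·y^(-2), so MRS = (5/3)·(y/x)^(2) = p_x/p_y.
Hence y/x = ((3/5)·p_x/p_y)^(1/(2)), i.e. raised to the 0.5 power.
With the ratio pinned down, the budget gives x* = I/(p_x + p_y·(y/x)) and y* = (y/x)·x*.
Numerically y/x = 0.447214, so x* = 365/(2 + 6·0.447214) = 77.9368.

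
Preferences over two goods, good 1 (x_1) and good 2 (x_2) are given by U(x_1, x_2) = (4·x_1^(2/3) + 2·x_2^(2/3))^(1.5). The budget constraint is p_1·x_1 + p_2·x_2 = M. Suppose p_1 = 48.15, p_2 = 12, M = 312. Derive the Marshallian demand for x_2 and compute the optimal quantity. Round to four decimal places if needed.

x_2* = 17.3694

MRS = MU_x_1/MU_x_2 = 2·(x_2/x_1)^(1/3). Set equal to p_1/p_2.
Solve for the ratio: x_2/x_1 = [(1/2)·p_1/p_2]^(3).
Substitute x_2 = (x_2/x_1)·x_1 into the budget: x_1* = M/(p_1 + p_2·(x_2/x_1)).
Numerically x_2/x_1 = 8.075235, so x_1* = 312/(48.15 + 12·8.075235) = 2.1509 and x_2* = 8.075235·2.1509 = 17.3694.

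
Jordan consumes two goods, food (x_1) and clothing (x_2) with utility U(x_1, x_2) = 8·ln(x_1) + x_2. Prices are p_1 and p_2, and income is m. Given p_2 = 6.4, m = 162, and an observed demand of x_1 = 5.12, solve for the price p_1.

MU_x_1 = 8/x_1, MU_x_2 = 1. Tangency: 8/x_1 = p_1/p_2.
So x_1*(p_1,p_2) = 8·p_2/p_1, independent of income; and x_2* = (m − 8·p_2)/p_2.
Set x_1* = 5.12 in the demand function and solve for p_1: p_1 = 10.

p_1 = 10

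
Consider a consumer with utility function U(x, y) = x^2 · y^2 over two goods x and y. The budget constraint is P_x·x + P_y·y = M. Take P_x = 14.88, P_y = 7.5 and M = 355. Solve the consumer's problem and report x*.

x* = 11.9288

Demand: x*(P_x,P_y,M) = 0.5·M/P_x and y* = 0.5·M/P_y.
At P_x=14.88, P_y=7.5, M=355: x* = 0.5·355/14.88 = 11.9288.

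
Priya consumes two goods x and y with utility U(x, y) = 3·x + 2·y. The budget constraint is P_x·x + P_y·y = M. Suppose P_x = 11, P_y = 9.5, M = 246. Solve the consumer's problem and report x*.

Numerically: x* = 22.3636, y* = 0.

x* = 22.3636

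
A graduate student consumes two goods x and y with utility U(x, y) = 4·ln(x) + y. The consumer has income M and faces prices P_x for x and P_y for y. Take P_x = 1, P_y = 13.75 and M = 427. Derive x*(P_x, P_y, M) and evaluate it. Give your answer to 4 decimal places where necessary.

x* = 55

Set MRS = P_x/P_y: (4/x)/1 = P_x/P_y.
So x*(P_x,P_y) = 4·P_y/P_x, independent of income; and y* = (M − 4·P_y)/P_y.
At the given prices: x* = 4·13.75/1 = 55.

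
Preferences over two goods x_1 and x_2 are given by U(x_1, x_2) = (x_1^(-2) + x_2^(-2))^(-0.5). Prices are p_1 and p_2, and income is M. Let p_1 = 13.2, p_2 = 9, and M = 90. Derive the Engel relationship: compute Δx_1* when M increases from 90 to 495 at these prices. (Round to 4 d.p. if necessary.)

Δx_1* = 17.2888

From the CES first-order condition, (x_2/x_1)^(3) = p_1/p_2.
Hence x_2/x_1 = (p_1/p_2)^(1/(3)), i.e. raised to the 1/3 power.
With the ratio pinned down, the budget gives x_1* = M/(p_1 + p_2·(x_2/x_1)) and x_2* = (x_2/x_1)·x_1*.
Numerically x_2/x_1 = 1.136171, so x_1* = 90/(13.2 + 9·1.136171) = 3.842.
At M' = 495: x_1* = 21.1308. Change: 21.1308 − 3.842 = 17.2888.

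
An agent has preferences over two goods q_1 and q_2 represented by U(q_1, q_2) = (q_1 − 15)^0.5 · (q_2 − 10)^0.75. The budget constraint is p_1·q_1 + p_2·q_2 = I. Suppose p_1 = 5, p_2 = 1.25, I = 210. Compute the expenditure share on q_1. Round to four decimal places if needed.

This is Cobb-Douglas in (q_1−15, q_2−10): tangency gives 0.5·p_2·(q_2−10) = 0.75·p_1·(q_1−15).
After buying the subsistence bundle (15, 10), a share 0.4 of the remaining income goes to q_1: q_1* = 15 + 0.4·(I − 15p_1 − 10p_2)/p_1.
Discretionary income = 210 − 15·5 − 10·1.25 = 122.5; q_1* = 15 + 0.4·122.5/5 = 24.8; q_2* = 10 + 0.6·122.5/1.25 = 68.8.
Expenditure on q_1: 5·24.8 = 124; share = 0.5905.

share on q_1 = 0.5905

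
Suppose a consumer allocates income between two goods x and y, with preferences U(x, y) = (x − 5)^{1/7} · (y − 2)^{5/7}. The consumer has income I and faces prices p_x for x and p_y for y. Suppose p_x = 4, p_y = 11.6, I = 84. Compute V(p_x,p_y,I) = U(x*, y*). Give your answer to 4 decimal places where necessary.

V = 2.3255

This is Cobb-Douglas in (x−5, y−2): tangency gives 1/7·p_y·(y−2) = 5/7·p_x·(x−5).
Substituting into the budget: x* = 5 + 1/6·(I − 5·p_x − 2·p_y)/p_x, and y* = 2 + 5/6·(…)/p_y.
Discretionary income = 84 − 5·4 − 2·11.6 = 40.8; x* = 5 + 1/6·40.8/4 = 6.7; y* = 2 + 5/6·40.8/11.6 = 4.931.
Utility at the optimum: U(6.7, 4.931) = 2.3255.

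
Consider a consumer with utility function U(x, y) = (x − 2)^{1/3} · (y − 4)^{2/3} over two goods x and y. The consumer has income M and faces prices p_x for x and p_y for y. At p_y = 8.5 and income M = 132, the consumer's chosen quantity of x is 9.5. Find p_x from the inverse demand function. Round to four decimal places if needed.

p_x = 4

Let x' = x−2, y' = y−4. MRS = (1/2)·y'/x' = p_x/p_y.
After buying the subsistence bundle (2, 4), a share 1/3 of the remaining income goes to x: x* = 2 + 1/3·(M − 2p_x − 4p_y)/p_x.
Set x* = 9.5 in the demand function and solve for p_x: p_x = 4.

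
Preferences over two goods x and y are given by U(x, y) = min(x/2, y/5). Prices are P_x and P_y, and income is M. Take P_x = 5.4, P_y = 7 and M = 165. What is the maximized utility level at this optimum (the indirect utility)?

V = 3.6026

Leontief preferences: the optimum is at the kink where x/2 = y/5, i.e. y = (5/2)·x.
Budget: P_x·x + P_y·(5/2)·x = M, so (2·P_x + 5·P_y)·x = 2·M.
Demand: x*(P_x,P_y,M) = 2·M/(2·P_x + 5·P_y), y* = 5·M/(2·P_x + 5·P_y).
Here 2·5.4 + 5·7 = 45.8, giving x* = 7.2052 and y* = 18.0131.
Utility at the optimum: U(7.2052, 18.0131) = 3.6026.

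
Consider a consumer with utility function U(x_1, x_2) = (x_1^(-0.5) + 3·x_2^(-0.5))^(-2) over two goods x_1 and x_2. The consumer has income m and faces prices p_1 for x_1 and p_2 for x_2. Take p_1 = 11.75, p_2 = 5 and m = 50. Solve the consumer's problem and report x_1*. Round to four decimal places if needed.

x_1* = 1.6593

MU_x_1 ∝ x_1^(-1.5), MU_x_2 ∝ 3·x_2^(-1.5), so MRS = (1/3)·(x_2/x_1)^(1.5) = p_1/p_2.
Hence x_2/x_1 = (3·p_1/p_2)^(1/(1.5)), i.e. raised to the 2/3 power.
Substitute x_2 = (x_2/x_1)·x_1 into the budget: x_1* = m/(p_1 + p_2·(x_2/x_1)).
Numerically x_2/x_1 = 3.67671, so x_1* = 50/(11.75 + 5·3.67671) = 1.6593.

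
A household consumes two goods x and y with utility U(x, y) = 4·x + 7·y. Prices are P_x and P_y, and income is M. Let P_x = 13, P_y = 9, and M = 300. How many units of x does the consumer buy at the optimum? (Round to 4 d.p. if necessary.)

Linear utility — the consumer picks whichever good has higher MU/price: 4/13 = 0.3077 vs 7/9 = 0.7778.
y gives more utility per dollar, so spend all income on y: y* = M/P_y, x* = 0.
Numerically: x* = 0, y* = 33.3333.

x* = 0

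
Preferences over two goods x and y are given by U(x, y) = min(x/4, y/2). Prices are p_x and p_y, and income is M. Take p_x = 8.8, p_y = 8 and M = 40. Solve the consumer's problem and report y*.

With perfect complements, no substitution: consume in ratio x:y = 4:2.
Budget: p_x·x + p_y·(1/2)·x = M, so (4·p_x + 2·p_y)·x = 4·M.
Demand: x*(p_x,p_y,M) = 4·M/(4·p_x + 2·p_y), y* = 2·M/(4·p_x + 2·p_y).
Here 4·8.8 + 2·8 = 51.2, giving y* = 1.5625.

y* = 1.5625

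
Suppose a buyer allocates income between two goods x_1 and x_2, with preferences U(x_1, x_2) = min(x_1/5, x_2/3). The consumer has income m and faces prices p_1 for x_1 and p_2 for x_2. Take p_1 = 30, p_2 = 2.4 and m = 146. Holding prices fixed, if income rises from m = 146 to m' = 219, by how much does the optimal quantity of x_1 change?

Δx_1* = 2.3219

Here 5·30 + 3·2.4 = 157.2, giving x_1* = 4.6438.
At m' = 219: x_1* = 6.9656. Change: 6.9656 − 4.6438 = 2.3219.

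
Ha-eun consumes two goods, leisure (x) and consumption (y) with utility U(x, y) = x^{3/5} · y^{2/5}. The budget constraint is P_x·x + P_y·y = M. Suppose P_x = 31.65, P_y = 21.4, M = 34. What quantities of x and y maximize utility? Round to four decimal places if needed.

x* = 0.6445, y* = 0.6355

Tangency: MRS = (3/2)·y/x = P_x/P_y.
So 0.6·P_y·y = 0.4·P_x·x; combined with the budget, a share 0.6 of income goes to x.
Demand: x*(P_x,P_y,M) = 0.6·M/P_x and y* = 0.4·M/P_y.
At P_x=31.65, P_y=21.4, M=34: x* = 0.6·34/31.65 = 0.6445, y* = 0.6355.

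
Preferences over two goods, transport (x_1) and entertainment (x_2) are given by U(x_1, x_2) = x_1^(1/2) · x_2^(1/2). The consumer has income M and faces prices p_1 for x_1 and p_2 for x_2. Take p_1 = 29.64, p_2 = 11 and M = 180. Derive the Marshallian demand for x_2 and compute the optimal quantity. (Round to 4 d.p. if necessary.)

x_2* = 8.1818

Tangency: MRS = x_2/x_1 = p_1/p_2.
So 0.5·p_2·x_2 = 0.5·p_1·x_1; combined with the budget, a share 0.5 of income goes to x_1.
Demand: x_1*(p_1,p_2,M) = 0.5·M/p_1 and x_2* = 0.5·M/p_2.
At p_1=29.64, p_2=11, M=180: x_2* = 0.5·180/11 = 8.1818.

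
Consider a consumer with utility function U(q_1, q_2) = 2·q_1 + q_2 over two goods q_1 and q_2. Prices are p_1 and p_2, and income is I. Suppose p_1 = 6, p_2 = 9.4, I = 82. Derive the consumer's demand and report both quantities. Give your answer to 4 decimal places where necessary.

q_1* = 13.6667, q_2* = 0

Perfect substitutes: compare marginal utility per dollar. 2/p_1 vs 1/p_2 → 0.3333 vs 0.1064.
q_1 gives more utility per dollar, so spend all income on q_1: q_1* = I/p_1, q_2* = 0.
Numerically: q_1* = 13.6667, q_2* = 0.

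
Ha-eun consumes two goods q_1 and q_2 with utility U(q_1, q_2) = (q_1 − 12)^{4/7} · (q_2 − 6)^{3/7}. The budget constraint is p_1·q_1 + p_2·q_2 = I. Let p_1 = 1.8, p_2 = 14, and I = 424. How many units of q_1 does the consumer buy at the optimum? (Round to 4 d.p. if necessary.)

q_1* = 113.0794

This is Cobb-Douglas in (q_1−12, q_2−6): tangency gives 4/7·p_2·(q_2−6) = 3/7·p_1·(q_1−12).
Substituting into the budget: q_1* = 12 + 4/7·(I − 12·p_1 − 6·p_2)/p_1, and q_2* = 6 + 3/7·(…)/p_2.
Discretionary income = 424 − 12·1.8 − 6·14 = 318.4; q_1* = 12 + 4/7·318.4/1.8 = 113.0794.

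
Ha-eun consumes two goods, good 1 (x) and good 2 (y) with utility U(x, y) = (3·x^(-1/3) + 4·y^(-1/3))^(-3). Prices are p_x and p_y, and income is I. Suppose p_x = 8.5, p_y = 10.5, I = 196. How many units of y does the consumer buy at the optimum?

y* = 10.5793

MRS = MU_x/MU_y = (3/4)·(y/x)^(4/3). Set equal to p_x/p_y.
Solve for the ratio: y/x = [(4/3)·p_x/p_y]^(0.75).
Substitute y = (y/x)·x into the budget: x* = I/(p_x + p_y·(y/x)).
Numerically y/x = 1.058952, so x* = 196/(8.5 + 10.5·1.058952) = 9.9903 and y* = 1.058952·9.9903 = 10.5793.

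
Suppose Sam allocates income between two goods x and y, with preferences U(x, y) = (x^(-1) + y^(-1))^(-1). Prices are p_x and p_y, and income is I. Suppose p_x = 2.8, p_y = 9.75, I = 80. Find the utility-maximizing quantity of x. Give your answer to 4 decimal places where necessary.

With the ratio pinned down, the budget gives x* = I/(p_x + p_y·(y/x)) and y* = (y/x)·x*.
Numerically y/x = 0.535891, so x* = 80/(2.8 + 9.75·0.535891) = 9.9689.

x* = 9.9689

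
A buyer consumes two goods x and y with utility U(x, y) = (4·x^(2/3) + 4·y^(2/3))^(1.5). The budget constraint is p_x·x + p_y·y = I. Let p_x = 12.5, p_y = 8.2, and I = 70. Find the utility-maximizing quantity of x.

Numerically y/x = 3.542326, so x* = 70/(12.5 + 8.2·3.542326) = 1.6848.

x* = 1.6848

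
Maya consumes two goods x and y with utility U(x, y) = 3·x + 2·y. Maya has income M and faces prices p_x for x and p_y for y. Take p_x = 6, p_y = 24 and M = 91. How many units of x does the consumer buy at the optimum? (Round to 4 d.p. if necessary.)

Perfect substitutes: compare marginal utility per dollar. 3/p_x vs 2/p_y → 0.5 vs 0.0833.
x gives more utility per dollar, so spend all income on x: x* = M/p_x, y* = 0.
Numerically: x* = 15.1667, y* = 0.

x* = 15.1667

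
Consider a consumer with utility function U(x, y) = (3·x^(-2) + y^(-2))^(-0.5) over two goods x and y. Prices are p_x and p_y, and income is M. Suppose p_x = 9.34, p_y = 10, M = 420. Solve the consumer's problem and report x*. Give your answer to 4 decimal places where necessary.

x* = 26.0585

Numerically y/x = 0.677759, so x* = 420/(9.34 + 10·0.677759) = 26.0585.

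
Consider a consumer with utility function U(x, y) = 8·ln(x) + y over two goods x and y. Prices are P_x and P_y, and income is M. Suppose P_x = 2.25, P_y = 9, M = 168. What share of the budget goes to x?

share on x = 0.4286

Set MRS = P_x/P_y: (8/x)/1 = P_x/P_y.
So x*(P_x,P_y) = 8·P_y/P_x, independent of income; and y* = (M − 8·P_y)/P_y.
At the given prices: x* = 8·9/2.25 = 32, and y* = 10.6667.
Expenditure on x: 2.25·32 = 72; share = 0.4286.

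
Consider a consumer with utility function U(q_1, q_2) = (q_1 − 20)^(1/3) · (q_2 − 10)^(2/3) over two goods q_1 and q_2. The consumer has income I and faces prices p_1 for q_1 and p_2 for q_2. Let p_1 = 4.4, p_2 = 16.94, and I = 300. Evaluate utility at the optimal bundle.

MRS = (1/2)·(q_2−10)/(q_1−20). Tangency with p_1/p_2 gives q_2−10 = 2·(p_1/p_2)·(q_1−20).
Substituting into the budget: q_1* = 20 + 1/3·(I − 20·p_1 − 10·p_2)/p_1, and q_2* = 10 + 2/3·(…)/p_2.
Discretionary income = 300 − 20·4.4 − 10·16.94 = 42.6; q_1* = 20 + 1/3·42.6/4.4 = 23.2273; q_2* = 10 + 2/3·42.6/16.94 = 11.6765.
Utility at the optimum: U(23.2273, 11.6765) = 2.0855.

V = 2.0855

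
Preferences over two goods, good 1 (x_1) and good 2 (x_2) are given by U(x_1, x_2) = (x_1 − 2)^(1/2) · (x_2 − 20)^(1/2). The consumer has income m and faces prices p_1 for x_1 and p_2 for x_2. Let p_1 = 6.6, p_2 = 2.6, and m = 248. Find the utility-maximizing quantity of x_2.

x_2* = 55.1538

Substituting into the budget: x_1* = 2 + 0.5·(m − 2·p_1 − 20·p_2)/p_1, and x_2* = 20 + 0.5·(…)/p_2.
Discretionary income = 248 − 2·6.6 − 20·2.6 = 182.8; x_2* = 20 + 0.5·182.8/2.6 = 55.1538.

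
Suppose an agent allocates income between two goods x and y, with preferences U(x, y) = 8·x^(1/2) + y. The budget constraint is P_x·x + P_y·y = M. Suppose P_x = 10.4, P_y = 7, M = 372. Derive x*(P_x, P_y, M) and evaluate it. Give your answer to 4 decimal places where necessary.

x* = 7.2485

MU_x = 4/√x, MU_y = 1. Tangency: 4/√x = P_x/P_y.
Solve: √x = 4·P_y/P_x, so x*(P_x,P_y) = (4·P_y/P_x)², and y* = (M − P_x·x*)/P_y.
Plugging in: x* = (4·7/10.4)² = 7.2485.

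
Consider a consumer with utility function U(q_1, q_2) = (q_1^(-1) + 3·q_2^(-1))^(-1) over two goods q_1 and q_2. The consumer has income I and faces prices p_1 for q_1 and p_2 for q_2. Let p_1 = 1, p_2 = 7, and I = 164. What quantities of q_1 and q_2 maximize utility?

q_1* = 29.3771, q_2* = 19.2318

MU_q_1 ∝ q_1^(-2), MU_q_2 ∝ 3·q_2^(-2), so MRS = (1/3)·(q_2/q_1)^(2) = p_1/p_2.
Solve for the ratio: q_2/q_1 = [3·p_1/p_2]^(0.5).
Substitute q_2 = (q_2/q_1)·q_1 into the budget: q_1* = I/(p_1 + p_2·(q_2/q_1)).
Numerically q_2/q_1 = 0.654654, so q_1* = 164/(1 + 7·0.654654) = 29.3771 and q_2* = 0.654654·29.3771 = 19.2318.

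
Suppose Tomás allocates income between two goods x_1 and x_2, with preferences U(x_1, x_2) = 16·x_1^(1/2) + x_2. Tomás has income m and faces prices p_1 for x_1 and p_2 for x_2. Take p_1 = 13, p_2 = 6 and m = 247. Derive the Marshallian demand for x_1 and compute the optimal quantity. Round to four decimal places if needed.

Utility is quasi-linear in x_2; the FOC for x_1 is 8/√x_1 = p_1/p_2.
Solve: √x_1 = 8·p_2/p_1, so x_1*(p_1,p_2) = (8·p_2/p_1)², and x_2* = (m − p_1·x_1*)/p_2.
Plugging in: x_1* = (8·6/13)² = 13.6331.

x_1* = 13.6331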